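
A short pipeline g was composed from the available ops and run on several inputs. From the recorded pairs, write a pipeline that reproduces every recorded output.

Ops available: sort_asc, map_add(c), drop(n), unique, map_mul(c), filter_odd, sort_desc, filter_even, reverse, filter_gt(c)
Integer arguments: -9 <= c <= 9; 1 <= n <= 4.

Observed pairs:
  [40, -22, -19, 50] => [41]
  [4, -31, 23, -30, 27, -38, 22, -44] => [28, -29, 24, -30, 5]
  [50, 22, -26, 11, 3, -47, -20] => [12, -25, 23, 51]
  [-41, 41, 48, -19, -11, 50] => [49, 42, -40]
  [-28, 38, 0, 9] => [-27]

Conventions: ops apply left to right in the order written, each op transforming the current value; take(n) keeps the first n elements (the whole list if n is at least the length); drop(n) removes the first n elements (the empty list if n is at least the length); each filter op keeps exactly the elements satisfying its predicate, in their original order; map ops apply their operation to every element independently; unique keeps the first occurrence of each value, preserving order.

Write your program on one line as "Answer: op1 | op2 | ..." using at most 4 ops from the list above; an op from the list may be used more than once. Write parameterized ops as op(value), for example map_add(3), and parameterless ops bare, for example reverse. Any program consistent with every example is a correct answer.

map_add(1) | reverse | drop(3)

Check, running the answer program on each example:
  [40, -22, -19, 50] -> [41, -21, -18, 51] -> [51, -18, -21, 41] -> [41]
  [4, -31, 23, -30, 27, -38, 22, -44] -> [5, -30, 24, -29, 28, -37, 23, -43] -> [-43, 23, -37, 28, -29, 24, -30, 5] -> [28, -29, 24, -30, 5]
  [50, 22, -26, 11, 3, -47, -20] -> [51, 23, -25, 12, 4, -46, -19] -> [-19, -46, 4, 12, -25, 23, 51] -> [12, -25, 23, 51]
  [-41, 41, 48, -19, -11, 50] -> [-40, 42, 49, -18, -10, 51] -> [51, -10, -18, 49, 42, -40] -> [49, 42, -40]
  [-28, 38, 0, 9] -> [-27, 39, 1, 10] -> [10, 1, 39, -27] -> [-27]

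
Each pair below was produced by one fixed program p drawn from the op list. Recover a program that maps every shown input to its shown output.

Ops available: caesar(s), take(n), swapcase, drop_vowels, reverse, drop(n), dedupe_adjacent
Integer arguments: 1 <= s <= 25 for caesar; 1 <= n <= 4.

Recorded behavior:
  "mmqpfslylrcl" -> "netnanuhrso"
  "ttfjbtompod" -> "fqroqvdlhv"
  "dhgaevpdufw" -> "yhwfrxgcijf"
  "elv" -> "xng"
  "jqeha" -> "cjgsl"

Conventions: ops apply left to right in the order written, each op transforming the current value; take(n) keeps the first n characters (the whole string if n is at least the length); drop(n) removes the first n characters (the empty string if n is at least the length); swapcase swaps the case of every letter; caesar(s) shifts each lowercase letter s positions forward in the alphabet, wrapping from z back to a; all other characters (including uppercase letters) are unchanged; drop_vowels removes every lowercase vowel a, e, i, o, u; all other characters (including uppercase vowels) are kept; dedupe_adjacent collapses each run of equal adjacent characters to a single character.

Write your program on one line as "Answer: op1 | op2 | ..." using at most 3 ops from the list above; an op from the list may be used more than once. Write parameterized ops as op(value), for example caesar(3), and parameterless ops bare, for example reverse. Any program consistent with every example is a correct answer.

reverse | caesar(2) | dedupe_adjacent

Check, running the answer program on each example:
  "mmqpfslylrcl" -> "lcrlylsfpqmm" -> "netnanuhrsoo" -> "netnanuhrso"
  "ttfjbtompod" -> "dopmotbjftt" -> "fqroqvdlhvv" -> "fqroqvdlhv"
  "dhgaevpdufw" -> "wfudpveaghd" -> "yhwfrxgcijf" -> "yhwfrxgcijf"
  "elv" -> "vle" -> "xng" -> "xng"
  "jqeha" -> "aheqj" -> "cjgsl" -> "cjgsl"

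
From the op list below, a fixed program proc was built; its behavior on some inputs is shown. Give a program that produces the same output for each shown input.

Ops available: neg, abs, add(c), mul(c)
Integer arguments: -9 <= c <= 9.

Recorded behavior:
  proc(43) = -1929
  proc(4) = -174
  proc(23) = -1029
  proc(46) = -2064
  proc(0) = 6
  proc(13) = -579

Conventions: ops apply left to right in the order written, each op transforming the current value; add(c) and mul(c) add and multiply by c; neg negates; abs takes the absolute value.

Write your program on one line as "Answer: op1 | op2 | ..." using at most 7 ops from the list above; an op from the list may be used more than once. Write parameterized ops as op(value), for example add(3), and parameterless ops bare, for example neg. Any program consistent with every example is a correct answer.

neg | mul(-5) | mul(-9) | neg | add(-6) | neg

Check, running the answer program on each example:
  43 -> -43 -> 215 -> -1935 -> 1935 -> 1929 -> -1929
  4 -> -4 -> 20 -> -180 -> 180 -> 174 -> -174
  23 -> -23 -> 115 -> -1035 -> 1035 -> 1029 -> -1029
  46 -> -46 -> 230 -> -2070 -> 2070 -> 2064 -> -2064
  0 -> 0 -> 0 -> 0 -> 0 -> -6 -> 6
  13 -> -13 -> 65 -> -585 -> 585 -> 579 -> -579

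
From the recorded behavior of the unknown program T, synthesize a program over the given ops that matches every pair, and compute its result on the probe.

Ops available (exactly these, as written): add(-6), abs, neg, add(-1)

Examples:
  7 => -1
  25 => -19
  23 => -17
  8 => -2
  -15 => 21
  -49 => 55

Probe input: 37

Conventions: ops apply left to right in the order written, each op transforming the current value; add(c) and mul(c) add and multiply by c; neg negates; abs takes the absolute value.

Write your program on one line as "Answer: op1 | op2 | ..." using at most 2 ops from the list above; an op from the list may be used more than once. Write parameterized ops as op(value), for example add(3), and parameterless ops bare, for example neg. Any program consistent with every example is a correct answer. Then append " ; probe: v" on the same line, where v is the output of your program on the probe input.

add(-6) | neg ; probe: -31

Check, running the answer program on each example:
  7 -> 1 -> -1
  25 -> 19 -> -19
  23 -> 17 -> -17
  8 -> 2 -> -2
  -15 -> -21 -> 21
  -49 -> -55 -> 55
  probe: 37 -> 31 -> -31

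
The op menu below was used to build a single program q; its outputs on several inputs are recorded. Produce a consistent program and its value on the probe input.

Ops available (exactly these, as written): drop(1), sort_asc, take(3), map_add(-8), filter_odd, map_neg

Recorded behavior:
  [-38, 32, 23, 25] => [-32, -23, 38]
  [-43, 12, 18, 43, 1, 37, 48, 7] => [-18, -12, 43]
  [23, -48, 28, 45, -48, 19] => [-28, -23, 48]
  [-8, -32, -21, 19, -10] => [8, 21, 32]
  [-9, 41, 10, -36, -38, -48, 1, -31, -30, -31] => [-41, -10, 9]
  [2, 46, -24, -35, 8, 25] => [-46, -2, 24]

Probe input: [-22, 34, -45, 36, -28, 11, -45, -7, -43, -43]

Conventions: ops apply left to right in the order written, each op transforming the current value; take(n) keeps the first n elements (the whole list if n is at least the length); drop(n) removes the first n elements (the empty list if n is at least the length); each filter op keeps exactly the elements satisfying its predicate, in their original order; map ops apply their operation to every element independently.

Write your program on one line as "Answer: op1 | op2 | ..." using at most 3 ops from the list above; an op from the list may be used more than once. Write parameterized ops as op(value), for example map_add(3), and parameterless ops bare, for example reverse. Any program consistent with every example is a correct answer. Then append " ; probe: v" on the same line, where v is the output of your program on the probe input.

map_neg | take(3) | sort_asc ; probe: [-34, 22, 45]

Check, running the answer program on each example:
  [-38, 32, 23, 25] -> [38, -32, -23, -25] -> [38, -32, -23] -> [-32, -23, 38]
  [-43, 12, 18, 43, 1, 37, 48, 7] -> [43, -12, -18, -43, -1, -37, -48, -7] -> [43, -12, -18] -> [-18, -12, 43]
  [23, -48, 28, 45, -48, 19] -> [-23, 48, -28, -45, 48, -19] -> [-23, 48, -28] -> [-28, -23, 48]
  [-8, -32, -21, 19, -10] -> [8, 32, 21, -19, 10] -> [8, 32, 21] -> [8, 21, 32]
  [-9, 41, 10, -36, -38, -48, 1, -31, -30, -31] -> [9, -41, -10, 36, 38, 48, -1, 31, 30, 31] -> [9, -41, -10] -> [-41, -10, 9]
  [2, 46, -24, -35, 8, 25] -> [-2, -46, 24, 35, -8, -25] -> [-2, -46, 24] -> [-46, -2, 24]
  probe: [-22, 34, -45, 36, -28, 11, -45, -7, -43, -43] -> [22, -34, 45, -36, 28, -11, 45, 7, 43, 43] -> [22, -34, 45] -> [-34, 22, 45]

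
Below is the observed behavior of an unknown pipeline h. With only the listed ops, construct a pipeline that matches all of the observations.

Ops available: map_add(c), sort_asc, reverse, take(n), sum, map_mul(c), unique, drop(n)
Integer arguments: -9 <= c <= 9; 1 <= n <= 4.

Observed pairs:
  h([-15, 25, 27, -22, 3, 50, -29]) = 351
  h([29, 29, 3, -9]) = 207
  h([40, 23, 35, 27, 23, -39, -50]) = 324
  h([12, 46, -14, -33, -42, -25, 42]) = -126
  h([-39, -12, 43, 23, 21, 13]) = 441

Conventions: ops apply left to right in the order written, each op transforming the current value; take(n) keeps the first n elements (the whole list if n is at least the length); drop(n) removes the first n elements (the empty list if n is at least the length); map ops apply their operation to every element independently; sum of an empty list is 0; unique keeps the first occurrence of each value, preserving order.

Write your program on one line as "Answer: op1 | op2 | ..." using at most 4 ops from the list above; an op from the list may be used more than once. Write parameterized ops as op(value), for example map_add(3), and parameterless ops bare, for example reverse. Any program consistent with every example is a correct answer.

unique | map_mul(9) | sort_asc | sum

Check, running the answer program on each example:
  [-15, 25, 27, -22, 3, 50, -29] -> [-15, 25, 27, -22, 3, 50, -29] -> [-135, 225, 243, -198, 27, 450, -261] -> [-261, -198, -135, 27, 225, 243, 450] -> 351
  [29, 29, 3, -9] -> [29, 3, -9] -> [261, 27, -81] -> [-81, 27, 261] -> 207
  [40, 23, 35, 27, 23, -39, -50] -> [40, 23, 35, 27, -39, -50] -> [360, 207, 315, 243, -351, -450] -> [-450, -351, 207, 243, 315, 360] -> 324
  [12, 46, -14, -33, -42, -25, 42] -> [12, 46, -14, -33, -42, -25, 42] -> [108, 414, -126, -297, -378, -225, 378] -> [-378, -297, -225, -126, 108, 378, 414] -> -126
  [-39, -12, 43, 23, 21, 13] -> [-39, -12, 43, 23, 21, 13] -> [-351, -108, 387, 207, 189, 117] -> [-351, -108, 117, 189, 207, 387] -> 441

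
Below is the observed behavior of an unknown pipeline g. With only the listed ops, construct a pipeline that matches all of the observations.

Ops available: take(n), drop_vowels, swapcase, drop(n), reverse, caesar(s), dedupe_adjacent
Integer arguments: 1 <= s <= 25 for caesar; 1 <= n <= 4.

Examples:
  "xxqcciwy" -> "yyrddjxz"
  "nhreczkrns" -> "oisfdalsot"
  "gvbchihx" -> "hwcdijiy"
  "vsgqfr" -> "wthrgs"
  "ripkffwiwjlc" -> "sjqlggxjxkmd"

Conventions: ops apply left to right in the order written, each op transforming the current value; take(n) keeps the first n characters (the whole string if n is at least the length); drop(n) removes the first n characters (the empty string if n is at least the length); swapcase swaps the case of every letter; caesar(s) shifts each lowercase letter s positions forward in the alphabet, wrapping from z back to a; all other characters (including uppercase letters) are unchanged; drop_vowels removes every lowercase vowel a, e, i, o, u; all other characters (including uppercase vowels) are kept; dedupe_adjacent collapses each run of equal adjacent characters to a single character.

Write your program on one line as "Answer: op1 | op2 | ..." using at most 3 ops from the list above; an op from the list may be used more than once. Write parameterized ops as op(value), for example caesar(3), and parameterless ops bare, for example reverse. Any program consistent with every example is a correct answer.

caesar(16) | caesar(11)

Check, running the answer program on each example:
  "xxqcciwy" -> "nngssymo" -> "yyrddjxz"
  "nhreczkrns" -> "dxhuspahdi" -> "oisfdalsot"
  "gvbchihx" -> "wlrsxyxn" -> "hwcdijiy"
  "vsgqfr" -> "liwgvh" -> "wthrgs"
  "ripkffwiwjlc" -> "hyfavvmymzbs" -> "sjqlggxjxkmd"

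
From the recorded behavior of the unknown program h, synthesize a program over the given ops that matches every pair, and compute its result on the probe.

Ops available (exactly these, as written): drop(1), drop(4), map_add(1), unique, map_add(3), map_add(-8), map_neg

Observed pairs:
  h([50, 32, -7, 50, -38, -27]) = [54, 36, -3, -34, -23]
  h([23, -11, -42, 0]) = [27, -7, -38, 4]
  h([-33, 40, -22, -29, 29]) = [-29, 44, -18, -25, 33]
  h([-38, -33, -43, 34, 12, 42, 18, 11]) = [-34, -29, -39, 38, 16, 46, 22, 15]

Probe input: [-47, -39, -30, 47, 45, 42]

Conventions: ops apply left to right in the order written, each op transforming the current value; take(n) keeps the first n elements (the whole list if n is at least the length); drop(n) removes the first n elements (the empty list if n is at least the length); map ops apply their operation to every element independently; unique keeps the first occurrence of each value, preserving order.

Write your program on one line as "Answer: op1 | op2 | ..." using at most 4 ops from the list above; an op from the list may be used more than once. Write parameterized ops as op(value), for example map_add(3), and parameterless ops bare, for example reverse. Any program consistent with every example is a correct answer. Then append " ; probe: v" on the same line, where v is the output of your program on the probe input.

map_add(1) | map_add(3) | unique ; probe: [-43, -35, -26, 51, 49, 46]

Check, running the answer program on each example:
  [50, 32, -7, 50, -38, -27] -> [51, 33, -6, 51, -37, -26] -> [54, 36, -3, 54, -34, -23] -> [54, 36, -3, -34, -23]
  [23, -11, -42, 0] -> [24, -10, -41, 1] -> [27, -7, -38, 4] -> [27, -7, -38, 4]
  [-33, 40, -22, -29, 29] -> [-32, 41, -21, -28, 30] -> [-29, 44, -18, -25, 33] -> [-29, 44, -18, -25, 33]
  [-38, -33, -43, 34, 12, 42, 18, 11] -> [-37, -32, -42, 35, 13, 43, 19, 12] -> [-34, -29, -39, 38, 16, 46, 22, 15] -> [-34, -29, -39, 38, 16, 46, 22, 15]
  probe: [-47, -39, -30, 47, 45, 42] -> [-46, -38, -29, 48, 46, 43] -> [-43, -35, -26, 51, 49, 46] -> [-43, -35, -26, 51, 49, 46]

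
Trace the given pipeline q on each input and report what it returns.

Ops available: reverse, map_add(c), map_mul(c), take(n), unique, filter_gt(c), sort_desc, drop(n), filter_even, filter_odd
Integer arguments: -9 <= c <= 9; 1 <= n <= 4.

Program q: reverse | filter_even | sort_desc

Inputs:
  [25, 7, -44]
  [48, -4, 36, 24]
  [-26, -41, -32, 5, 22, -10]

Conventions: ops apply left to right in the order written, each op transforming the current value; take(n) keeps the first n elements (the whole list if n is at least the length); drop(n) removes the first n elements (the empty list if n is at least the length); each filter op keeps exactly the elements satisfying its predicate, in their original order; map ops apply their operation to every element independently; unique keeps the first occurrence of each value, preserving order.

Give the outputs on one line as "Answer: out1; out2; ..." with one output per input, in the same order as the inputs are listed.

[-44]; [48, 36, 24, -4]; [22, -10, -26, -32]

Execution, op by op:
  [25, 7, -44] -> [-44, 7, 25] -> [-44] -> [-44]
  [48, -4, 36, 24] -> [24, 36, -4, 48] -> [24, 36, -4, 48] -> [48, 36, 24, -4]
  [-26, -41, -32, 5, 22, -10] -> [-10, 22, 5, -32, -41, -26] -> [-10, 22, -32, -26] -> [22, -10, -26, -32]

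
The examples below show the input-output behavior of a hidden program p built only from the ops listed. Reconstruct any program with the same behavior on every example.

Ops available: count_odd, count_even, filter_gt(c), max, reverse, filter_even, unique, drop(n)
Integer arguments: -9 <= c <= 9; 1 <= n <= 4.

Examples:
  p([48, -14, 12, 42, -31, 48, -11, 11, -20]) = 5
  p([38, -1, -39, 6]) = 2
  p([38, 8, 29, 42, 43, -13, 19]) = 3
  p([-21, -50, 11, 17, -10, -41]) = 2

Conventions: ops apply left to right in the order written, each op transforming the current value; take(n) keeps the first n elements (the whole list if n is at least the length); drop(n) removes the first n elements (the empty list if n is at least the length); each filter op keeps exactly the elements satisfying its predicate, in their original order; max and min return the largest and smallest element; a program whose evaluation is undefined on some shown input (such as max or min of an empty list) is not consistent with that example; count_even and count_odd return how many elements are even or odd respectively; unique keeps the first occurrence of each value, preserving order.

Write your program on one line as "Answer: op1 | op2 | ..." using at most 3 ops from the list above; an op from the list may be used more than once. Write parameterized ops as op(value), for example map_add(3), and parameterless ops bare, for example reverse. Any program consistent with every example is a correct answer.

unique | count_even

Check, running the answer program on each example:
  [48, -14, 12, 42, -31, 48, -11, 11, -20] -> [48, -14, 12, 42, -31, -11, 11, -20] -> 5
  [38, -1, -39, 6] -> [38, -1, -39, 6] -> 2
  [38, 8, 29, 42, 43, -13, 19] -> [38, 8, 29, 42, 43, -13, 19] -> 3
  [-21, -50, 11, 17, -10, -41] -> [-21, -50, 11, 17, -10, -41] -> 2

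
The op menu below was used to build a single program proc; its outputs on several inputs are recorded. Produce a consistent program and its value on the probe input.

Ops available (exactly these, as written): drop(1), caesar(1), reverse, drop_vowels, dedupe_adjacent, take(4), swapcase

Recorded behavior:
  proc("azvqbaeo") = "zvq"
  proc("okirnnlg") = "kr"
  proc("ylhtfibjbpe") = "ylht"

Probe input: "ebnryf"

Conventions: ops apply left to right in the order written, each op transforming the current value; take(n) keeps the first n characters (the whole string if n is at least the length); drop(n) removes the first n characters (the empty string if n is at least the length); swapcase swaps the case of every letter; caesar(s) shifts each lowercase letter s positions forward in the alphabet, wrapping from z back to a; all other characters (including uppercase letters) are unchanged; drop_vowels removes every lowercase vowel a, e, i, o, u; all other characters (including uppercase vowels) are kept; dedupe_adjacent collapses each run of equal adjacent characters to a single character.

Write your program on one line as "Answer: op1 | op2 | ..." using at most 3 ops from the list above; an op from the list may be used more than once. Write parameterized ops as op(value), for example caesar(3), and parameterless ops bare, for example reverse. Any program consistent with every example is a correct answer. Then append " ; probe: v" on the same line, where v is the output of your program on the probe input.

dedupe_adjacent | take(4) | drop_vowels ; probe: "bnr"

Check, running the answer program on each example:
  "azvqbaeo" -> "azvqbaeo" -> "azvq" -> "zvq"
  "okirnnlg" -> "okirnlg" -> "okir" -> "kr"
  "ylhtfibjbpe" -> "ylhtfibjbpe" -> "ylht" -> "ylht"
  probe: "ebnryf" -> "ebnryf" -> "ebnr" -> "bnr"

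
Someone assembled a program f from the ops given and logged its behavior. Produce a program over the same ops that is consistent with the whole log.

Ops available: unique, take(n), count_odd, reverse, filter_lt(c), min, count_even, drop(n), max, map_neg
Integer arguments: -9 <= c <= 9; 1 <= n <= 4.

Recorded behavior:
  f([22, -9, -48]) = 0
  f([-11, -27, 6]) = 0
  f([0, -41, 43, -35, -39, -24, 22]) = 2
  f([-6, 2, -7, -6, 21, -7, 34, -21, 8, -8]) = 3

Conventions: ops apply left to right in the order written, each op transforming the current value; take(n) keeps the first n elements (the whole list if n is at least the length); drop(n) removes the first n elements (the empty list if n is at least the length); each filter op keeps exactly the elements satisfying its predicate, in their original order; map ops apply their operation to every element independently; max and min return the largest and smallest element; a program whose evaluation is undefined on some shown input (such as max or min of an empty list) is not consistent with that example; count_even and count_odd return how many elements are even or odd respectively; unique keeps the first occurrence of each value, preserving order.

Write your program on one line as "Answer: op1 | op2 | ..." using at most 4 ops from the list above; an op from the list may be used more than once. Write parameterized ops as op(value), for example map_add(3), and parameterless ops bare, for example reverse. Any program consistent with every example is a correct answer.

drop(4) | reverse | count_even

Check, running the answer program on each example:
  [22, -9, -48] -> [] -> [] -> 0
  [-11, -27, 6] -> [] -> [] -> 0
  [0, -41, 43, -35, -39, -24, 22] -> [-39, -24, 22] -> [22, -24, -39] -> 2
  [-6, 2, -7, -6, 21, -7, 34, -21, 8, -8] -> [21, -7, 34, -21, 8, -8] -> [-8, 8, -21, 34, -7, 21] -> 3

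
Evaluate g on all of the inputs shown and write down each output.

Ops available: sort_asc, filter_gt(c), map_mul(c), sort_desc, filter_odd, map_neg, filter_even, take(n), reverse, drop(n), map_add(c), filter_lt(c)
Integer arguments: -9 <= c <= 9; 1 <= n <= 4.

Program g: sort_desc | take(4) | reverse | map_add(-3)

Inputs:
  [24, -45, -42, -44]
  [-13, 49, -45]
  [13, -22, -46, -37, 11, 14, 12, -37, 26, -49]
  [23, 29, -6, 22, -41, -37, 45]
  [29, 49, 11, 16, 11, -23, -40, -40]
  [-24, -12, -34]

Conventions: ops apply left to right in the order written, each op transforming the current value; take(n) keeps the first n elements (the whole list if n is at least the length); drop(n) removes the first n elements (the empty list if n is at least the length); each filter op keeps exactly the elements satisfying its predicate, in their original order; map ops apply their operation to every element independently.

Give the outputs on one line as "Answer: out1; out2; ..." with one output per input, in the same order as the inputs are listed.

Execution, op by op:
  [24, -45, -42, -44] -> [24, -42, -44, -45] -> [24, -42, -44, -45] -> [-45, -44, -42, 24] -> [-48, -47, -45, 21]
  [-13, 49, -45] -> [49, -13, -45] -> [49, -13, -45] -> [-45, -13, 49] -> [-48, -16, 46]
  [13, -22, -46, -37, 11, 14, 12, -37, 26, -49] -> [26, 14, 13, 12, 11, -22, -37, -37, -46, -49] -> [26, 14, 13, 12] -> [12, 13, 14, 26] -> [9, 10, 11, 23]
  [23, 29, -6, 22, -41, -37, 45] -> [45, 29, 23, 22, -6, -37, -41] -> [45, 29, 23, 22] -> [22, 23, 29, 45] -> [19, 20, 26, 42]
  [29, 49, 11, 16, 11, -23, -40, -40] -> [49, 29, 16, 11, 11, -23, -40, -40] -> [49, 29, 16, 11] -> [11, 16, 29, 49] -> [8, 13, 26, 46]
  [-24, -12, -34] -> [-12, -24, -34] -> [-12, -24, -34] -> [-34, -24, -12] -> [-37, -27, -15]

[-48, -47, -45, 21]; [-48, -16, 46]; [9, 10, 11, 23]; [19, 20, 26, 42]; [8, 13, 26, 46]; [-37, -27, -15]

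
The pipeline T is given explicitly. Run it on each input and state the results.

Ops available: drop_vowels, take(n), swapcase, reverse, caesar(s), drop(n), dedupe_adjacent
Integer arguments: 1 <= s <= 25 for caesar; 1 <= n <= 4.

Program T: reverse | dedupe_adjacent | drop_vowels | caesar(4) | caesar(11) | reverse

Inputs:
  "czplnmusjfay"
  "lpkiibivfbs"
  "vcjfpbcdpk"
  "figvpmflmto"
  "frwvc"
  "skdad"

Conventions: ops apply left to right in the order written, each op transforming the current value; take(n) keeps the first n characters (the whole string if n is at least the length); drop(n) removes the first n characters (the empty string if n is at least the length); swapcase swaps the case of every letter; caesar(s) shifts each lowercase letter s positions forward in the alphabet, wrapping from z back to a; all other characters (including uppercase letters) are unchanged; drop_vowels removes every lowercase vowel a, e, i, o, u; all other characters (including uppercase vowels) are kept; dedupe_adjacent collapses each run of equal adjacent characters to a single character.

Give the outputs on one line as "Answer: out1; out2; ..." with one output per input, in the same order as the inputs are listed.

Execution, op by op:
  "czplnmusjfay" -> "yafjsumnlpzc" -> "yafjsumnlpzc" -> "yfjsmnlpzc" -> "cjnwqrptdg" -> "nuyhbcaeor" -> "roeacbhyun"
  "lpkiibivfbs" -> "sbfvibiikpl" -> "sbfvibikpl" -> "sbfvbkpl" -> "wfjzfotp" -> "hqukqzea" -> "aezqkuqh"
  "vcjfpbcdpk" -> "kpdcbpfjcv" -> "kpdcbpfjcv" -> "kpdcbpfjcv" -> "othgftjngz" -> "zesrqeuyrk" -> "kryueqrsez"
  "figvpmflmto" -> "otmlfmpvgif" -> "otmlfmpvgif" -> "tmlfmpvgf" -> "xqpjqtzkj" -> "ibaubekvu" -> "uvkebuabi"
  "frwvc" -> "cvwrf" -> "cvwrf" -> "cvwrf" -> "gzavj" -> "rklgu" -> "uglkr"
  "skdad" -> "dadks" -> "dadks" -> "ddks" -> "hhow" -> "sszh" -> "hzss"

"roeacbhyun"; "aezqkuqh"; "kryueqrsez"; "uvkebuabi"; "uglkr"; "hzss"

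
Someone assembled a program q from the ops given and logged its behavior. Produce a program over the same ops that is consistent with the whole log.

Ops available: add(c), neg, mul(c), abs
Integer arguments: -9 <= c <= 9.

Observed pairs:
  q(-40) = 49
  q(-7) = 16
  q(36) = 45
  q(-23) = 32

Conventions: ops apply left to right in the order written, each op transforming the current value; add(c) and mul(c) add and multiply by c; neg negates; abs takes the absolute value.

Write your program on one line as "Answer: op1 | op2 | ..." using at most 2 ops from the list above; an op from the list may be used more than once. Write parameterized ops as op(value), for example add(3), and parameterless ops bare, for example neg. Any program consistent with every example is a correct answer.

abs | add(9)

Check, running the answer program on each example:
  -40 -> 40 -> 49
  -7 -> 7 -> 16
  36 -> 36 -> 45
  -23 -> 23 -> 32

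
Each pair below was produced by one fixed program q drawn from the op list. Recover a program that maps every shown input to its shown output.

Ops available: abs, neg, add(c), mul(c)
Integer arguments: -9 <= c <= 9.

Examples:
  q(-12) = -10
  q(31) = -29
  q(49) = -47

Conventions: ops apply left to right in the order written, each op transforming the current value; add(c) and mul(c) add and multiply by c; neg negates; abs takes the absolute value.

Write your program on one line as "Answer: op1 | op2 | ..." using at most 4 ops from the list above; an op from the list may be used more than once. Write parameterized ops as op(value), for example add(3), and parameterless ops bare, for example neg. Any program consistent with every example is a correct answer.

abs | neg | add(2)

Check, running the answer program on each example:
  -12 -> 12 -> -12 -> -10
  31 -> 31 -> -31 -> -29
  49 -> 49 -> -49 -> -47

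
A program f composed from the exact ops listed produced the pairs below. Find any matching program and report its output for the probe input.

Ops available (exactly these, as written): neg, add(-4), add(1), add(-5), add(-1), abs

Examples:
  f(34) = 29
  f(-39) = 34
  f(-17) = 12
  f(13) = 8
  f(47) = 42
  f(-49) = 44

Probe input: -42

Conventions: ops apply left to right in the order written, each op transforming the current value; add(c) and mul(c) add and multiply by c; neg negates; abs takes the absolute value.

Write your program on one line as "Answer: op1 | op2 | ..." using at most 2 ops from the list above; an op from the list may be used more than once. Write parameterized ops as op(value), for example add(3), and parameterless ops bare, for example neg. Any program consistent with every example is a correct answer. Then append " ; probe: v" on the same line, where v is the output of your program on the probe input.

abs | add(-5) ; probe: 37

Check, running the answer program on each example:
  34 -> 34 -> 29
  -39 -> 39 -> 34
  -17 -> 17 -> 12
  13 -> 13 -> 8
  47 -> 47 -> 42
  -49 -> 49 -> 44
  probe: -42 -> 42 -> 37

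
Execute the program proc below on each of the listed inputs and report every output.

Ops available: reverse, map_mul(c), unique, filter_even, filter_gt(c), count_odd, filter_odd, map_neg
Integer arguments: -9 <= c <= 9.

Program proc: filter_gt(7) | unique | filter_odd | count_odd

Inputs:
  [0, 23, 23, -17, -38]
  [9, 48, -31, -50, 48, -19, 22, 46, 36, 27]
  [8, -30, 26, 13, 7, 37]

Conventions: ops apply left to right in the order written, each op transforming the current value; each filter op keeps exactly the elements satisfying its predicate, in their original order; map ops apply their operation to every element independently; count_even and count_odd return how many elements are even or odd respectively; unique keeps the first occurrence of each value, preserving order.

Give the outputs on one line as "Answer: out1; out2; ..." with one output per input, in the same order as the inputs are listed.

Execution, op by op:
  [0, 23, 23, -17, -38] -> [23, 23] -> [23] -> [23] -> 1
  [9, 48, -31, -50, 48, -19, 22, 46, 36, 27] -> [9, 48, 48, 22, 46, 36, 27] -> [9, 48, 22, 46, 36, 27] -> [9, 27] -> 2
  [8, -30, 26, 13, 7, 37] -> [8, 26, 13, 37] -> [8, 26, 13, 37] -> [13, 37] -> 2

1; 2; 2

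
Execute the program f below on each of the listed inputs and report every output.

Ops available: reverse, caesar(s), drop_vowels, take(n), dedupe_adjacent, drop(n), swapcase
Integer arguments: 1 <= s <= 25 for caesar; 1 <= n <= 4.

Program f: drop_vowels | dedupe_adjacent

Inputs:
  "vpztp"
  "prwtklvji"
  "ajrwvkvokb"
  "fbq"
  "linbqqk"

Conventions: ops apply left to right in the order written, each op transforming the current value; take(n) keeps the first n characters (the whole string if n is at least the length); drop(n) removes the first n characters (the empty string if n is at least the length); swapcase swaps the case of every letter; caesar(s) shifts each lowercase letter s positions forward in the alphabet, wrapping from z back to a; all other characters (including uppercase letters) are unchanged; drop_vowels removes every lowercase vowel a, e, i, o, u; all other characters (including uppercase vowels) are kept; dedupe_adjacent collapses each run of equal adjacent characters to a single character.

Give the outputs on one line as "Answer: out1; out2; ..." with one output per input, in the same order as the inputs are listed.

"vpztp"; "prwtklvj"; "jrwvkvkb"; "fbq"; "lnbqk"

Execution, op by op:
  "vpztp" -> "vpztp" -> "vpztp"
  "prwtklvji" -> "prwtklvj" -> "prwtklvj"
  "ajrwvkvokb" -> "jrwvkvkb" -> "jrwvkvkb"
  "fbq" -> "fbq" -> "fbq"
  "linbqqk" -> "lnbqqk" -> "lnbqk"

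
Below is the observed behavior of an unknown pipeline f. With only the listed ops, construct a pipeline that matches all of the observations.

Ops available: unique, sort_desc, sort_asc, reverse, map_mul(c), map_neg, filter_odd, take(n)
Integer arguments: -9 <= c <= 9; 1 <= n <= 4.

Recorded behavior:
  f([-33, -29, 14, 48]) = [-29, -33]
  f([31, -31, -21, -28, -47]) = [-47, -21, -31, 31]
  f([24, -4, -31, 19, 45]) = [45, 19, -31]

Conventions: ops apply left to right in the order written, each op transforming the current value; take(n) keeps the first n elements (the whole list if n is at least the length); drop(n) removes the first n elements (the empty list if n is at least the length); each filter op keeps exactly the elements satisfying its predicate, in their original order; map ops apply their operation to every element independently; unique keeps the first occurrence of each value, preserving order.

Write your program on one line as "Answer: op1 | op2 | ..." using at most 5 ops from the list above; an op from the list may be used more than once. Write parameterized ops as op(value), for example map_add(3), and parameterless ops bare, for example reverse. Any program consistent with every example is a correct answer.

map_neg | filter_odd | map_neg | reverse

Check, running the answer program on each example:
  [-33, -29, 14, 48] -> [33, 29, -14, -48] -> [33, 29] -> [-33, -29] -> [-29, -33]
  [31, -31, -21, -28, -47] -> [-31, 31, 21, 28, 47] -> [-31, 31, 21, 47] -> [31, -31, -21, -47] -> [-47, -21, -31, 31]
  [24, -4, -31, 19, 45] -> [-24, 4, 31, -19, -45] -> [31, -19, -45] -> [-31, 19, 45] -> [45, 19, -31]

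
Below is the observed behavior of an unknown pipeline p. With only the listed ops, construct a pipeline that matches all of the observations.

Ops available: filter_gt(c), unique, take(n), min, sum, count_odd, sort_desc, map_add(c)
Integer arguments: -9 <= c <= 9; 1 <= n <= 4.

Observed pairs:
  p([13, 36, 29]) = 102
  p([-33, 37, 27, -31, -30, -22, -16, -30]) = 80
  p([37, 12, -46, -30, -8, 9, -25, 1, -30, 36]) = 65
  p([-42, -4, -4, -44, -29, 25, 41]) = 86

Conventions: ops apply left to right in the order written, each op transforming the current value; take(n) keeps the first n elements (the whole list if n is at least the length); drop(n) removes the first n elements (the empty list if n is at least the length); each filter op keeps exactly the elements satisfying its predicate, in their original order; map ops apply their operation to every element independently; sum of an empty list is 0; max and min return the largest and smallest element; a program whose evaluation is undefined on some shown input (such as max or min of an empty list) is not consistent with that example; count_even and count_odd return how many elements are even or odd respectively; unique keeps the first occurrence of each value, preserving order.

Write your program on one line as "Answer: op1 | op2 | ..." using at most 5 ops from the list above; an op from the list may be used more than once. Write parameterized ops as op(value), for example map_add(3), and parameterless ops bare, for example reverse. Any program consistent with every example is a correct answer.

map_add(8) | filter_gt(-2) | unique | take(3) | sum

Check, running the answer program on each example:
  [13, 36, 29] -> [21, 44, 37] -> [21, 44, 37] -> [21, 44, 37] -> [21, 44, 37] -> 102
  [-33, 37, 27, -31, -30, -22, -16, -30] -> [-25, 45, 35, -23, -22, -14, -8, -22] -> [45, 35] -> [45, 35] -> [45, 35] -> 80
  [37, 12, -46, -30, -8, 9, -25, 1, -30, 36] -> [45, 20, -38, -22, 0, 17, -17, 9, -22, 44] -> [45, 20, 0, 17, 9, 44] -> [45, 20, 0, 17, 9, 44] -> [45, 20, 0] -> 65
  [-42, -4, -4, -44, -29, 25, 41] -> [-34, 4, 4, -36, -21, 33, 49] -> [4, 4, 33, 49] -> [4, 33, 49] -> [4, 33, 49] -> 86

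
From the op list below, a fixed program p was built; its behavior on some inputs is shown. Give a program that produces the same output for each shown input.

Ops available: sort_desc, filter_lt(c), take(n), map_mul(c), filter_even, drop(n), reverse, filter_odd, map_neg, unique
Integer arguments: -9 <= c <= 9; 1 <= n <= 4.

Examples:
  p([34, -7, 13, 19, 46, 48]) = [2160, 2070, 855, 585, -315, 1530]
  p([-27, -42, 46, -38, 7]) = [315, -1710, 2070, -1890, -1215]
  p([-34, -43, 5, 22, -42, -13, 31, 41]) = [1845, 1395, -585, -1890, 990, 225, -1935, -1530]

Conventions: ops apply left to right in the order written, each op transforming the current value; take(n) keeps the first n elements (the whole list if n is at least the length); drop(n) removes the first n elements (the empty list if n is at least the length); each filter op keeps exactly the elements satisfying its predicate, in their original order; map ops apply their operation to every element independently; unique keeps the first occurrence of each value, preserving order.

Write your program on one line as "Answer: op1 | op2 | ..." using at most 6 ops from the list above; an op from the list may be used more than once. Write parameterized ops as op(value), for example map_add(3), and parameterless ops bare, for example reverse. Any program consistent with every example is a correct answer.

map_mul(5) | map_neg | reverse | map_neg | map_mul(9)

Check, running the answer program on each example:
  [34, -7, 13, 19, 46, 48] -> [170, -35, 65, 95, 230, 240] -> [-170, 35, -65, -95, -230, -240] -> [-240, -230, -95, -65, 35, -170] -> [240, 230, 95, 65, -35, 170] -> [2160, 2070, 855, 585, -315, 1530]
  [-27, -42, 46, -38, 7] -> [-135, -210, 230, -190, 35] -> [135, 210, -230, 190, -35] -> [-35, 190, -230, 210, 135] -> [35, -190, 230, -210, -135] -> [315, -1710, 2070, -1890, -1215]
  [-34, -43, 5, 22, -42, -13, 31, 41] -> [-170, -215, 25, 110, -210, -65, 155, 205] -> [170, 215, -25, -110, 210, 65, -155, -205] -> [-205, -155, 65, 210, -110, -25, 215, 170] -> [205, 155, -65, -210, 110, 25, -215, -170] -> [1845, 1395, -585, -1890, 990, 225, -1935, -1530]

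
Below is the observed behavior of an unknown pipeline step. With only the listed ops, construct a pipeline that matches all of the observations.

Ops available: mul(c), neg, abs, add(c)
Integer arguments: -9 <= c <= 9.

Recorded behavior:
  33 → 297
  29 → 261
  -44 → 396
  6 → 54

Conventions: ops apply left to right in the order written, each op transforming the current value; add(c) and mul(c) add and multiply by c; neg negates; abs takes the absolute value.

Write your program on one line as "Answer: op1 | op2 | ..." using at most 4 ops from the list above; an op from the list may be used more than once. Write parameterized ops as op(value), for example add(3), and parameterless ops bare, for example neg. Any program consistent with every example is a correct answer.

mul(-9) | neg | abs

Check, running the answer program on each example:
  33 -> -297 -> 297 -> 297
  29 -> -261 -> 261 -> 261
  -44 -> 396 -> -396 -> 396
  6 -> -54 -> 54 -> 54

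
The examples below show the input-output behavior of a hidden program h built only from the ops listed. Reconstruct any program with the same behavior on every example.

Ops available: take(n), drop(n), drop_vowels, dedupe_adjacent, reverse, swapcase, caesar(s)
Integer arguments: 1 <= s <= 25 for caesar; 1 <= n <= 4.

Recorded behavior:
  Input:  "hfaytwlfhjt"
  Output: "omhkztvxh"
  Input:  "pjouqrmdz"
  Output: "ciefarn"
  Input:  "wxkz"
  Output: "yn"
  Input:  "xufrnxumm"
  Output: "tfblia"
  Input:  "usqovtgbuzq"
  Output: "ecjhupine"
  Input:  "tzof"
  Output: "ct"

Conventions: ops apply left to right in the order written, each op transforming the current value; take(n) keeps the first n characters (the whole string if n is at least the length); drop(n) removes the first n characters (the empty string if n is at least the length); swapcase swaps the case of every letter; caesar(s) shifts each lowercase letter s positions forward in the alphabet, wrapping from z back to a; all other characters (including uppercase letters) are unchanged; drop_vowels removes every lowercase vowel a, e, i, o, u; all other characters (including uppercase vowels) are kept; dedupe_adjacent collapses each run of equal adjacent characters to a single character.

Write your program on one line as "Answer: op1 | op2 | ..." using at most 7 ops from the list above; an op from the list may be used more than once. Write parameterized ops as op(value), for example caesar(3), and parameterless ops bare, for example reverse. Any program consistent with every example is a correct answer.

drop(1) | drop(1) | swapcase | dedupe_adjacent | swapcase | caesar(14)

Check, running the answer program on each example:
  "hfaytwlfhjt" -> "faytwlfhjt" -> "aytwlfhjt" -> "AYTWLFHJT" -> "AYTWLFHJT" -> "aytwlfhjt" -> "omhkztvxh"
  "pjouqrmdz" -> "jouqrmdz" -> "ouqrmdz" -> "OUQRMDZ" -> "OUQRMDZ" -> "ouqrmdz" -> "ciefarn"
  "wxkz" -> "xkz" -> "kz" -> "KZ" -> "KZ" -> "kz" -> "yn"
  "xufrnxumm" -> "ufrnxumm" -> "frnxumm" -> "FRNXUMM" -> "FRNXUM" -> "frnxum" -> "tfblia"
  "usqovtgbuzq" -> "sqovtgbuzq" -> "qovtgbuzq" -> "QOVTGBUZQ" -> "QOVTGBUZQ" -> "qovtgbuzq" -> "ecjhupine"
  "tzof" -> "zof" -> "of" -> "OF" -> "OF" -> "of" -> "ct"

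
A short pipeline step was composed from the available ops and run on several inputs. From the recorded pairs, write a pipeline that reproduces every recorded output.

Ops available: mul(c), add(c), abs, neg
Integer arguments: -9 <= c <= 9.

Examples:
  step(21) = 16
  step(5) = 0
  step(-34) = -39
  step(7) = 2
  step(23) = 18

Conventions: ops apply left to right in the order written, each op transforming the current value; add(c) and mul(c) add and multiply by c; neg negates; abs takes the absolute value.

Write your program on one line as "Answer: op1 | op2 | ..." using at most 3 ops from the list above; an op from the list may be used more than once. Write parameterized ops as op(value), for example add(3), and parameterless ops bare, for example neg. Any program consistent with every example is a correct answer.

add(4) | add(-9)

Check, running the answer program on each example:
  21 -> 25 -> 16
  5 -> 9 -> 0
  -34 -> -30 -> -39
  7 -> 11 -> 2
  23 -> 27 -> 18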